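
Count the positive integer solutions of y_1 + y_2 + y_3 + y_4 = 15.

Substitute y'_i = y_i - 1 (so y'_i >= 0). Then sum y'_i = 15 - 4 = 11.
Stars and bars: C(11+4-1, 4-1) = C(14,3).

Final answer: C(14,3) = 364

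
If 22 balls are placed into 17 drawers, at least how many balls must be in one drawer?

By the pigeonhole principle: ceiling(22/17).

Final answer: 2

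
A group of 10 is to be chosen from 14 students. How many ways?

C(14,10) = 14!/(10! x 4!).

Final answer: \binom{14}{10} = 1001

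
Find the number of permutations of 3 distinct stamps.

The number of ways to arrange 3 distinct objects is 3!.

Final answer: 3! = 6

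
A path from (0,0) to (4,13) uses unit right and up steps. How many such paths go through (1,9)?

Paths (0,0)->(1,9): C(10,9) = 10.
Paths (1,9)->(4,13): C(7,4) = 35.
By multiplication principle: 10 x 35.

Final answer: 350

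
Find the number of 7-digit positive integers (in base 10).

The leading digit cannot be 0 (9 options); the other 6 digits can be anything (10 options each).
Total: 9 x 10^6.

Final answer: 9000000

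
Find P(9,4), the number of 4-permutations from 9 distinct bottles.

P(9,4) = 9!/(9-4)! = 9!/5!.

Final answer: P(9,4) = 3024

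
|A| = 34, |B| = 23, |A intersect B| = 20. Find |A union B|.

|A union B| = |A| + |B| - |A intersect B| = 34 + 23 - 20.

Final answer: 37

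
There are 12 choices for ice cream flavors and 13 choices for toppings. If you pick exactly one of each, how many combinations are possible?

By the multiplication principle: 12 x 13.

Final answer: 156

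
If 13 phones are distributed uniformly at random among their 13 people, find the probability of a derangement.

D(n) = (n-1)(D(n-1) + D(n-2)), D(0)=1, D(1)=0.
Building up: D(2)=1, D(3)=2, D(4)=9, D(5)=44, D(6)=265, D(7)=1854, D(8)=14833, D(9)=133496, D(10)=1334961, D(11)=14684570, D(12)=176214841, D(13)=2290792932.
Total arrangements: 13! = 6227020800.
Probability = D(13)/13! = 63633137/172972800.

Final answer: D(13)/13! = 2290792932/6227020800 = 0.367879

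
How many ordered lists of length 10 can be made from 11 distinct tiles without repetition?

P(11,10) = 11!/(11-10)! = 11!/1!.

Final answer: P(11,10) = 39916800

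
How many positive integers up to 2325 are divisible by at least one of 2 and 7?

Multiples of 2: 1162. Multiples of 7: 332. Of both (lcm=14): 166.
By inclusion-exclusion: 1162 + 332 - 166.

Final answer: 1328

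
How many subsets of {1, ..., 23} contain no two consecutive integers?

Condition on whether n belongs to the subset: if not, any valid subset of {1, ..., n-1} works (a(n-1)); if so, n-1 is excluded and the rest is a valid subset of {1, ..., n-2} (a(n-2)). Hence a(n) = a(n-1) + a(n-2), a(1)=2, a(2)=3.
Computing successive values: a(1)=2, a(2)=3, a(3)=5, a(4)=8, a(5)=13, a(6)=21, a(7)=34, a(8)=55, a(9)=89, a(10)=144, a(11)=233, a(12)=377, a(13)=610, a(14)=987, a(15)=1597, a(16)=2584, a(17)=4181, a(18)=6765, a(19)=10946, a(20)=17711, a(21)=28657, a(22)=46368, a(23)=75025.

Final answer: 75025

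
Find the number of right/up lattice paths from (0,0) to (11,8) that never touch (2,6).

Total paths to (11,8): C(19,8) = 75582.
Paths through (2,6): C(8,6) x C(11,2) = 1540.
Avoiding (2,6): 75582 - 1540.

Final answer: 74042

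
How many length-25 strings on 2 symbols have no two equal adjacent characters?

First character: 2 choices. Each subsequent: 1 choices (must differ from the previous one).
Total: 2 x 1^24.

Final answer: 2 x 1^{24} = 2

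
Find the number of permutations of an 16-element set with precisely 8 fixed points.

Choose which 8 elements are fixed: C(16,8) = 12870.
Derange the remaining 8 using D(j) = (j-1)(D(j-1) + D(j-2)), D(0)=1, D(1)=0: D(2)=1, D(3)=2, D(4)=9, D(5)=44, D(6)=265, D(7)=1854, D(8)=14833.
Total: 12870 x 14833.

Final answer: C(16,8) D(8) = 190900710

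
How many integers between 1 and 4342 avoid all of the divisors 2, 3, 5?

|div by 2|=2171, |div by 3|=1447, |div by 5|=868.
|div by 2&3|=723, |div by 2&5|=434, |div by 3&5|=289, |div by all|=144.
By inclusion-exclusion, divisible by at least one: 2171+1447+868-723-434-289+144 = 3184.
Not divisible by any: 4342 - 3184.

Final answer: 1158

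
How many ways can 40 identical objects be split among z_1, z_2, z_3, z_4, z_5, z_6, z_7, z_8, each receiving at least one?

Substitute z'_i = z_i - 1 (so z'_i >= 0). Then sum z'_i = 40 - 8 = 32.
Stars and bars: C(32+8-1, 8-1) = C(39,7).

Final answer: C(39,7) = 15380937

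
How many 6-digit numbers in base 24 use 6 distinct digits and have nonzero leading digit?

The leading digit has 23 choices (anything but zero); the next has 23 (anything but the first), then 22, and so on, one fewer each time.
Total: 23 x 23 x 22 x 21 x 20 x 19.

Final answer: 92871240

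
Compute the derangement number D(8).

D(n) = (n-1)(D(n-1) + D(n-2)), D(0)=1, D(1)=0.
Building up: D(2)=1, D(3)=2, D(4)=9, D(5)=44, D(6)=265, D(7)=1854.
D(8) = 7 x (D(7) + D(6)) = 7 x (1854 + 265).

Final answer: D(8) = 14833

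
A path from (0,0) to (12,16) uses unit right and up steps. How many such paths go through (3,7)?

Paths (0,0)->(3,7): C(10,7) = 120.
Paths (3,7)->(12,16): C(18,9) = 48620.
By multiplication principle: 120 x 48620.

Final answer: 5834400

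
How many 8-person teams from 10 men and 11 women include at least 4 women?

Sum over valid woman counts:
C(11,4)C(10,4) = 69300
C(11,5)C(10,3) = 55440
C(11,6)C(10,2) = 20790
C(11,7)C(10,1) = 3300
C(11,8)C(10,0) = 165
Total: 69300 + 55440 + 20790 + 3300 + 165.

Final answer: 148995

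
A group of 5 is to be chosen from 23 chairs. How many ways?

C(23,5) = 23!/(5! x (23-5)!).

Final answer: C(23,5) = 33649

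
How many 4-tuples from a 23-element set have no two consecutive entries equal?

First character: 23 choices. Each subsequent: 22 choices (must differ from the previous one).
Total: 23 x 22^3.

Final answer: 23 x 22^{3} = 244904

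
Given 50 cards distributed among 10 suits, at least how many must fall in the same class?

By pigeonhole with 50 objects and 10 categories: ceiling(50/10).

Final answer: 5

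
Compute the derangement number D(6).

D(n) = (n-1)(D(n-1) + D(n-2)), D(0)=1, D(1)=0.
Building up: D(2)=1, D(3)=2, D(4)=9, D(5)=44.
D(6) = 5 x (D(5) + D(4)) = 5 x (44 + 9).

Final answer: D(6) = 265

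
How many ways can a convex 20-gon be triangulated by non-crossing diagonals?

The structures are counted by the Catalan number C_n. Here n = 20 - 2 = 18.
C_n = (2n)!/(n!(n+1)!), so C_{18} = 36!/(18! x 19!) = C(36,18)/19 = 9075135300/19.

Final answer: C_{18} = 477638700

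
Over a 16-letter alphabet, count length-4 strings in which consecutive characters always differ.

Let g(n) count such strings. g(1) = 16, and each valid string of length n-1 extends in 15 ways (any symbol but the last), so g(n) = 15 g(n-1).
Total: g(4) = 16 x 15^3.

Final answer: 16 x 15^{3} = 54000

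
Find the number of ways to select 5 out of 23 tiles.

C(23,5) = 23!/(5! x 18!).

Final answer: \binom{23}{5} = 33649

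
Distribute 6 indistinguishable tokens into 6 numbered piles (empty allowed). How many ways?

Stars and bars: C(n+k-1, k-1) = C(11,5).

Final answer: C(11,5) = 462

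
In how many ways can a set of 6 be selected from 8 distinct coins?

C(8,6) = 8!/(6! x (8-6)!).

Final answer: C(8,6) = 28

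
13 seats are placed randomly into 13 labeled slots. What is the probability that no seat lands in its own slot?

D(n) = (n-1)(D(n-1) + D(n-2)), D(0)=1, D(1)=0.
Building up: D(2)=1, D(3)=2, D(4)=9, D(5)=44, D(6)=265, D(7)=1854, D(8)=14833, D(9)=133496, D(10)=1334961, D(11)=14684570, D(12)=176214841, D(13)=2290792932.
Total arrangements: 13! = 6227020800.
Probability = D(13)/13! = 63633137/172972800.

Final answer: D(13)/13! = 2290792932/6227020800 = 0.367879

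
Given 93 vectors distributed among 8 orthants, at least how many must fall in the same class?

By pigeonhole with 93 objects and 8 categories: ceiling(93/8).

Final answer: 12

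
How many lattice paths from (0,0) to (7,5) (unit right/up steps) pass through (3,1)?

Paths (0,0)->(3,1): C(4,1) = 4.
Paths (3,1)->(7,5): C(8,4) = 70.
By multiplication principle: 4 x 70.

Final answer: 280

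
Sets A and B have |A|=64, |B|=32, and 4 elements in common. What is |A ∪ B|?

|A union B| = |A| + |B| - |A intersect B| = 64 + 32 - 4.

Final answer: 92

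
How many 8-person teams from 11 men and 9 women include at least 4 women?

Sum over valid woman counts:
C(9,4)C(11,4) = 41580
C(9,5)C(11,3) = 20790
C(9,6)C(11,2) = 4620
C(9,7)C(11,1) = 396
C(9,8)C(11,0) = 9
Total: 41580 + 20790 + 4620 + 396 + 9.

Final answer: 67395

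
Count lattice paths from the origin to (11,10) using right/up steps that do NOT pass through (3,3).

Total paths to (11,10): C(21,10) = 352716.
Paths through (3,3): C(6,3) x C(15,7) = 128700.
Avoiding (3,3): 352716 - 128700.

Final answer: 224016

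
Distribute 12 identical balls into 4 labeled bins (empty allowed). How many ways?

Stars and bars: C(n+k-1, k-1) = C(15,3).

Final answer: C(15,3) = 455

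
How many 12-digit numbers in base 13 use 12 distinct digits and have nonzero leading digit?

The leading digit has 12 choices (anything but zero); the next has 12 (anything but the first), then 11, and so on, one fewer each time.
Total: 12 x 12 x 11 x 10 x 9 x 8 x 7 x 6 x 5 x 4 x 3 x 2.

Final answer: 5748019200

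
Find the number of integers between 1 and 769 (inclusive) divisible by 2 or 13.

Multiples of 2: 384. Multiples of 13: 59. Of both (lcm=26): 29.
By inclusion-exclusion: 384 + 59 - 29.

Final answer: 414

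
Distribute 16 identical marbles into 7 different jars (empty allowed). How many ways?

Stars and bars: C(n+k-1, k-1) = C(22,6).

Final answer: C(22,6) = 74613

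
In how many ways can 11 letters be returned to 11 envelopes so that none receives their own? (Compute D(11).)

Derangements satisfy D(n) = (n-1)(D(n-1) + D(n-2)), starting from D(0)=1, D(1)=0.
D(2) = 1 x (0 + 1) = 1
D(3) = 2 x (1 + 0) = 2
D(4) = 3 x (2 + 1) = 9
D(5) = 4 x (9 + 2) = 44
D(6) = 5 x (44 + 9) = 265
D(7) = 6 x (265 + 44) = 1854
D(8) = 7 x (1854 + 265) = 14833
D(9) = 8 x (14833 + 1854) = 133496
D(10) = 9 x (133496 + 14833) = 1334961
D(11) = 10 x (D(10) + D(9)) = 10 x (1334961 + 133496)

Final answer: D(11) = 14684570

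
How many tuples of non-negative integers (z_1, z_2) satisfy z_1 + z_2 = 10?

Stars and bars with 10 stars and 1 bars:
C(10+2-1, 2-1) = C(11,1).

Final answer: C(11,1) = 11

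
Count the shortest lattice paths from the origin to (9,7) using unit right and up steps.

Each path has 9 right steps and 7 up steps in some order (16 steps total).
Choose which 7 of the 16 steps are up: C(16,7).

Final answer: C(16,7) = 11440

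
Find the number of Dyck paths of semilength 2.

Total monotonic paths to (2,2): C(4,2) = 6.
By the reflection principle, paths that go above the diagonal number C(4,3) = 4.
Valid Dyck paths: 6 - 4.
(This is the Catalan number C_{2}.)

Final answer: C_{2} = 2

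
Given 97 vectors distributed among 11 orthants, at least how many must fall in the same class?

By pigeonhole with 97 objects and 11 categories: ceiling(97/11).

Final answer: 9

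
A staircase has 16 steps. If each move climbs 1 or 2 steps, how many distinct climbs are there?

Let f(n) be the number of climbs. Removing the last move (1 or 2 steps) gives f(n) = f(n-1) + f(n-2); base cases f(1)=1, f(2)=2.
Iterating the recurrence: f(1)=1, f(2)=2, f(3)=3, f(4)=5, f(5)=8, f(6)=13, f(7)=21, f(8)=34, f(9)=55, f(10)=89, f(11)=144, f(12)=233, f(13)=377, f(14)=610, f(15)=987, f(16)=1597.

Final answer: 1597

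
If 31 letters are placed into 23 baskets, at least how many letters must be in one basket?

By the pigeonhole principle: ceiling(31/23).

Final answer: 2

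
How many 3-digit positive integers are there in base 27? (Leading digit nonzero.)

These are the integers in [27^2, 27^3), so the count is 27^3 - 27^2 = 26 x 27^2.

Final answer: 18954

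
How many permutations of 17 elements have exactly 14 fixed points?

Choose which 14 elements are fixed: C(17,14) = 680.
Derange the remaining 3 using D(j) = (j-1)(D(j-1) + D(j-2)), D(0)=1, D(1)=0: D(2)=1, D(3)=2.
Total: 680 x 2.

Final answer: C(17,14) D(3) = 1360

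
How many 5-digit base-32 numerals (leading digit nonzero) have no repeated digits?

The leading digit has 31 choices (anything but zero); the next has 31 (anything but the first), then 30, and so on, one fewer each time.
Total: 31 x 31 x 30 x 29 x 28.

Final answer: 23409960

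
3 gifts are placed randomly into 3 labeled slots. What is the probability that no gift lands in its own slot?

Derangements satisfy D(n) = (n-1)(D(n-1) + D(n-2)), starting from D(0)=1, D(1)=0.
Building up: D(2)=1, D(3)=2.
Total arrangements: 3! = 6.
Probability = D(3)/3! = 1/3.

Final answer: D(3)/3! = 2/6 = 0.333333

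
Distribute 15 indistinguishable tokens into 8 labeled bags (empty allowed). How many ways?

Stars and bars: C(n+k-1, k-1) = C(22,7).

Final answer: C(22,7) = 170544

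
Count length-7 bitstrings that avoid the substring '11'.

A valid string ends in 0 (append to any length-(n-1) valid string) or in 01 (append to any length-(n-2) valid string), so a(n) = a(n-1) + a(n-2) with a(1)=2, a(2)=3.
Computing successive values: a(1)=2, a(2)=3, a(3)=5, a(4)=8, a(5)=13, a(6)=21, a(7)=34.

Final answer: 34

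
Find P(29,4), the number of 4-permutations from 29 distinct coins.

P(29,4) = 29!/(29-4)! = 29!/25!.

Final answer: P(29,4) = 570024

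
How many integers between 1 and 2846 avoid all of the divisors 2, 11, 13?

|div by 2|=1423, |div by 11|=258, |div by 13|=218.
|div by 2&11|=129, |div by 2&13|=109, |div by 11&13|=19, |div by all|=9.
By inclusion-exclusion, divisible by at least one: 1423+258+218-129-109-19+9 = 1651.
Not divisible by any: 2846 - 1651.

Final answer: 1195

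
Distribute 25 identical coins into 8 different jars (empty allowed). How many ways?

Stars and bars: C(n+k-1, k-1) = C(32,7).

Final answer: C(32,7) = 3365856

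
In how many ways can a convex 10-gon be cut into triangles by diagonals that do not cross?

This is a standard Catalan-number count: the answer is C_n. Here n = 10 - 2 = 8.
C_n = C(2n,n) - C(2n,n+1), so C_{8} = C(16,8) - C(16,9) = 12870 - 11440.

Final answer: C_{8} = 1430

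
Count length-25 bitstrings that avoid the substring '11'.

Classify by the final bit: ...0 gives a(n-1) strings, ...01 gives a(n-2) strings. Thus a(n) = a(n-1) + a(n-2) with a(1)=2, a(2)=3.
Computing successive values: a(1)=2, a(2)=3, a(3)=5, a(4)=8, a(5)=13, a(6)=21, a(7)=34, a(8)=55, a(9)=89, a(10)=144, a(11)=233, a(12)=377, a(13)=610, a(14)=987, a(15)=1597, a(16)=2584, a(17)=4181, a(18)=6765, a(19)=10946, a(20)=17711, a(21)=28657, a(22)=46368, a(23)=75025, a(24)=121393, a(25)=196418.

Final answer: 196418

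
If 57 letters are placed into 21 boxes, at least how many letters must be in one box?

By the pigeonhole principle: ceiling(57/21).

Final answer: 3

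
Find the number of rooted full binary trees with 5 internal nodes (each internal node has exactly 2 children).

This is counted by the nth Catalan number C_n. Here n = 5.
C_n = C(2n,n) - C(2n,n+1), so C_{5} = C(10,5) - C(10,6) = 252 - 210.

Final answer: C_{5} = 42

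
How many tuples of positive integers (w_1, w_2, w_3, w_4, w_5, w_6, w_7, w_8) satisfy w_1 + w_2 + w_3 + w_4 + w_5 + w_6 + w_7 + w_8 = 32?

Substitute w'_i = w_i - 1 (so w'_i >= 0). Then sum w'_i = 32 - 8 = 24.
Stars and bars: C(24+8-1, 8-1) = C(31,7).

Final answer: C(31,7) = 2629575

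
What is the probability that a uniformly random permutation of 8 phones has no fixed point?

Derangements satisfy D(n) = (n-1)(D(n-1) + D(n-2)), starting from D(0)=1, D(1)=0.
Building up: D(2)=1, D(3)=2, D(4)=9, D(5)=44, D(6)=265, D(7)=1854, D(8)=14833.
Total arrangements: 8! = 40320.
Probability = D(8)/8! = 2119/5760.

Final answer: D(8)/8! = 14833/40320 = 0.367882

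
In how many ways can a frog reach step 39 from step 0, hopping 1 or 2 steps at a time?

Let f(n) count the ways. The last step is size 1 or 2, so f(n) = f(n-1) + f(n-2) with f(1)=1, f(2)=2.
Iterating the recurrence: f(1)=1, f(2)=2, f(3)=3, f(4)=5, f(5)=8, f(6)=13, f(7)=21, f(8)=34, f(9)=55, f(10)=89, f(11)=144, f(12)=233, f(13)=377, f(14)=610, f(15)=987, f(16)=1597, f(17)=2584, f(18)=4181, f(19)=6765, f(20)=10946, f(21)=17711, f(22)=28657, f(23)=46368, f(24)=75025, f(25)=121393, f(26)=196418, f(27)=317811, f(28)=514229, f(29)=832040, f(30)=1346269, f(31)=2178309, f(32)=3524578, f(33)=5702887, f(34)=9227465, f(35)=14930352, f(36)=24157817, f(37)=39088169, f(38)=63245986, f(39)=102334155.

Final answer: 102334155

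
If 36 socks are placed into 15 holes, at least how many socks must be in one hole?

By the pigeonhole principle: ceiling(36/15).

Final answer: 3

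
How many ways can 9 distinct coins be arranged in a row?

The number of ways to arrange 9 distinct objects is 9!.

Final answer: 9! = 362880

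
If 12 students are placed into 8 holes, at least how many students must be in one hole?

By the pigeonhole principle: ceiling(12/8).

Final answer: 2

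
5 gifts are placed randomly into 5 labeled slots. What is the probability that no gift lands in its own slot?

Use the recurrence D(n) = (n-1)(D(n-1) + D(n-2)) with D(0)=1, D(1)=0.
Building up: D(2)=1, D(3)=2, D(4)=9, D(5)=44.
Total arrangements: 5! = 120.
Probability = D(5)/5! = 11/30.

Final answer: D(5)/5! = 44/120 = 0.366667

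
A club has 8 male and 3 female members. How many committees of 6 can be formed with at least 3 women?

Sum over valid woman counts:
C(3,3)C(8,3).

Final answer: 56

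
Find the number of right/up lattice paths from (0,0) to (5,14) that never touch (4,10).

Total paths to (5,14): C(19,14) = 11628.
Paths through (4,10): C(14,10) x C(5,4) = 5005.
Avoiding (4,10): 11628 - 5005.

Final answer: 6623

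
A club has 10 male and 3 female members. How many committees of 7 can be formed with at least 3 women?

Sum over valid woman counts:
C(3,3)C(10,4).

Final answer: 210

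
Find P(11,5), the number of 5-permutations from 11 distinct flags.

P(11,5) = 11!/(11-5)! = 11!/6!.

Final answer: P(11,5) = 55440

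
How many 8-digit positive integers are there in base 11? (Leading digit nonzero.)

In base 11, the leading digit has 10 choices (1..10); each of the remaining 7 digits has 11 choices.
Total: 10 x 11^7.

Final answer: 194871710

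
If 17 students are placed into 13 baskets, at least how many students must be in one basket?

By the pigeonhole principle: ceiling(17/13).

Final answer: 2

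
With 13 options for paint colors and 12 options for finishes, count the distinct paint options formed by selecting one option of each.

By the multiplication principle: 13 x 12.

Final answer: 156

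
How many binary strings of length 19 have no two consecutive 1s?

Let a(n) count valid strings. If the last bit is 0 the prefix is any valid string of length n-1; if it is 1 the string must end in 01 with a valid prefix of length n-2. So a(n) = a(n-1) + a(n-2), a(1)=2, a(2)=3.
Iterating the recurrence: a(1)=2, a(2)=3, a(3)=5, a(4)=8, a(5)=13, a(6)=21, a(7)=34, a(8)=55, a(9)=89, a(10)=144, a(11)=233, a(12)=377, a(13)=610, a(14)=987, a(15)=1597, a(16)=2584, a(17)=4181, a(18)=6765, a(19)=10946.

Final answer: 10946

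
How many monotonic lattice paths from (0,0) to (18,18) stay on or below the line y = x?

Total monotonic paths to (18,18): C(36,18) = 9075135300.
A path is bad iff it touches y = x + 1; reflecting its initial segment maps bad paths bijectively onto all paths to (17,19), of which there are C(36,19) = 8597496600.
Valid Dyck paths: 9075135300 - 8597496600.
(This is the Catalan number C_{18}.)

Final answer: C_{18} = 477638700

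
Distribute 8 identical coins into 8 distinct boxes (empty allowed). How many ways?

Stars and bars: C(n+k-1, k-1) = C(15,7).

Final answer: C(15,7) = 6435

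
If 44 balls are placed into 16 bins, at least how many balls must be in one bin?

By the pigeonhole principle: ceiling(44/16).

Final answer: 3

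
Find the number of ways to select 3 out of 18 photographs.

C(18,3) = 18!/(3! x (18-3)!).

Final answer: C(18,3) = 816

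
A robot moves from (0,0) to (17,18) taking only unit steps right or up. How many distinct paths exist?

Each path has 17 right steps and 18 up steps in some order (35 steps total).
Choose which 18 of the 35 steps are up: C(35,18).

Final answer: C(35,18) = 4537567650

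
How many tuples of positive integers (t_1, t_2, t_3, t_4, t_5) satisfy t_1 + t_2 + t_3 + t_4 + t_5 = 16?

Substitute t'_i = t_i - 1 (so t'_i >= 0). Then sum t'_i = 16 - 5 = 11.
Stars and bars: C(11+5-1, 5-1) = C(15,4).

Final answer: C(15,4) = 1365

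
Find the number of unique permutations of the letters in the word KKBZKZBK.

Letters (B:2, K:4, Z:2). Total letters: 8.
Permutations = 8!/(4! x 2! x 2!).

Final answer: 420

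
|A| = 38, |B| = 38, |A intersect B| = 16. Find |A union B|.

|A union B| = |A| + |B| - |A intersect B| = 38 + 38 - 16.

Final answer: 60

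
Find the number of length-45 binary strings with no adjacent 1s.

Classify by the final bit: ...0 gives a(n-1) strings, ...01 gives a(n-2) strings. Thus a(n) = a(n-1) + a(n-2) with a(1)=2, a(2)=3.
Building up term by term: a(1)=2, a(2)=3, a(3)=5, a(4)=8, a(5)=13, a(6)=21, a(7)=34, a(8)=55, a(9)=89, a(10)=144, a(11)=233, a(12)=377, a(13)=610, a(14)=987, a(15)=1597, a(16)=2584, a(17)=4181, a(18)=6765, a(19)=10946, a(20)=17711, a(21)=28657, a(22)=46368, a(23)=75025, a(24)=121393, a(25)=196418, a(26)=317811, a(27)=514229, a(28)=832040, a(29)=1346269, a(30)=2178309, a(31)=3524578, a(32)=5702887, a(33)=9227465, a(34)=14930352, a(35)=24157817, a(36)=39088169, a(37)=63245986, a(38)=102334155, a(39)=165580141, a(40)=267914296, a(41)=433494437, a(42)=701408733, a(43)=1134903170, a(44)=1836311903, a(45)=2971215073.

Final answer: 2971215073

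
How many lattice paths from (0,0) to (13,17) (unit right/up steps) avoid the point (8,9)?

Total paths to (13,17): C(30,17) = 119759850.
Paths through (8,9): C(17,9) x C(13,8) = 31286970.
Avoiding (8,9): 119759850 - 31286970.

Final answer: 88472880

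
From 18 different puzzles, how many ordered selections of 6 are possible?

P(18,6) = 18!/(18-6)! = 18!/12!.

Final answer: P(18,6) = 13366080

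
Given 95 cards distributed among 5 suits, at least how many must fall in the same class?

By pigeonhole with 95 objects and 5 categories: ceiling(95/5).

Final answer: 19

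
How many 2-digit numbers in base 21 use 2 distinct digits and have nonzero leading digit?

First digit: 20 (nonzero). Second: 20 (not first). Third: 19, etc.
Total: 20 x 20.

Final answer: 400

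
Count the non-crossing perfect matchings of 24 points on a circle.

The structures are counted by the Catalan number C_n. Here n = 24/2 = 12.
C_n = C(2n,n) - C(2n,n+1), so C_{12} = C(24,12) - C(24,13) = 2704156 - 2496144.

Final answer: C_{12} = 208012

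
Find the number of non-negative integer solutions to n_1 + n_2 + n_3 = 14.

Stars and bars with 14 stars and 2 bars:
C(14+3-1, 3-1) = C(16,2).

Final answer: C(16,2) = 120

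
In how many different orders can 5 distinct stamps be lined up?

The number of ways to arrange 5 distinct objects is 5!.

Final answer: 5! = 120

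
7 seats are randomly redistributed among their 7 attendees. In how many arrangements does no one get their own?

D(n) = (n-1)(D(n-1) + D(n-2)), D(0)=1, D(1)=0.
D(2) = 1 x (0 + 1) = 1
D(3) = 2 x (1 + 0) = 2
D(4) = 3 x (2 + 1) = 9
D(5) = 4 x (9 + 2) = 44
D(6) = 5 x (44 + 9) = 265
D(7) = 6 x (D(6) + D(5)) = 6 x (265 + 44)

Final answer: D(7) = 1854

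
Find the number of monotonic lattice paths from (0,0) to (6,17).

Each path has 6 right steps and 17 up steps in some order (23 steps total).
Choose which 17 of the 23 steps are up: C(23,17).

Final answer: C(23,17) = 100947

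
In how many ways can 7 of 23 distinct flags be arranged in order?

P(23,7) = 23!/(23-7)! = 23!/16!.

Final answer: P(23,7) = 1235591280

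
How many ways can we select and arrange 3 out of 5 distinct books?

P(5,3) = 5!/(5-3)! = 5!/2!.

Final answer: P(5,3) = 60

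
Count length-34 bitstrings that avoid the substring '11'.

A valid string ends in 0 (append to any length-(n-1) valid string) or in 01 (append to any length-(n-2) valid string), so a(n) = a(n-1) + a(n-2) with a(1)=2, a(2)=3.
Computing successive values: a(1)=2, a(2)=3, a(3)=5, a(4)=8, a(5)=13, a(6)=21, a(7)=34, a(8)=55, a(9)=89, a(10)=144, a(11)=233, a(12)=377, a(13)=610, a(14)=987, a(15)=1597, a(16)=2584, a(17)=4181, a(18)=6765, a(19)=10946, a(20)=17711, a(21)=28657, a(22)=46368, a(23)=75025, a(24)=121393, a(25)=196418, a(26)=317811, a(27)=514229, a(28)=832040, a(29)=1346269, a(30)=2178309, a(31)=3524578, a(32)=5702887, a(33)=9227465, a(34)=14930352.

Final answer: 14930352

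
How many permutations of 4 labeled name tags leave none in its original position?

Use the recurrence D(n) = (n-1)(D(n-1) + D(n-2)) with D(0)=1, D(1)=0.
D(2) = 1 x (0 + 1) = 1
D(3) = 2 x (1 + 0) = 2
D(4) = 3 x (D(3) + D(2)) = 3 x (2 + 1)

Final answer: D(4) = 9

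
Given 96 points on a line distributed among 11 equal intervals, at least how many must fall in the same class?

By pigeonhole with 96 objects and 11 categories: ceiling(96/11).

Final answer: 9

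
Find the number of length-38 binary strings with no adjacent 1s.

Let a(n) count valid strings. If the last bit is 0 the prefix is any valid string of length n-1; if it is 1 the string must end in 01 with a valid prefix of length n-2. So a(n) = a(n-1) + a(n-2), a(1)=2, a(2)=3.
Iterating the recurrence: a(1)=2, a(2)=3, a(3)=5, a(4)=8, a(5)=13, a(6)=21, a(7)=34, a(8)=55, a(9)=89, a(10)=144, a(11)=233, a(12)=377, a(13)=610, a(14)=987, a(15)=1597, a(16)=2584, a(17)=4181, a(18)=6765, a(19)=10946, a(20)=17711, a(21)=28657, a(22)=46368, a(23)=75025, a(24)=121393, a(25)=196418, a(26)=317811, a(27)=514229, a(28)=832040, a(29)=1346269, a(30)=2178309, a(31)=3524578, a(32)=5702887, a(33)=9227465, a(34)=14930352, a(35)=24157817, a(36)=39088169, a(37)=63245986, a(38)=102334155.

Final answer: 102334155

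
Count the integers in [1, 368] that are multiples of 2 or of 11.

Multiples of 2: 184. Multiples of 11: 33. Of both (lcm=22): 16.
By inclusion-exclusion: 184 + 33 - 16.

Final answer: 201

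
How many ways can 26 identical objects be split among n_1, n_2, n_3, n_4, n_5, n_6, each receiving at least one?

Substitute n'_i = n_i - 1 (so n'_i >= 0). Then sum n'_i = 26 - 6 = 20.
Stars and bars: C(20+6-1, 6-1) = C(25,5).

Final answer: C(25,5) = 53130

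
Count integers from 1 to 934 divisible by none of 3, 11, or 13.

|div by 3|=311, |div by 11|=84, |div by 13|=71.
|div by 3&11|=28, |div by 3&13|=23, |div by 11&13|=6, |div by all|=2.
By inclusion-exclusion, divisible by at least one: 311+84+71-28-23-6+2 = 411.
Not divisible by any: 934 - 411.

Final answer: 523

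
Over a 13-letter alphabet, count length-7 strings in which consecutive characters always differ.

First character: 13 choices. Each subsequent: 12 choices (must differ from the previous one).
Total: 13 x 12^6.

Final answer: 13 x 12^{6} = 38817792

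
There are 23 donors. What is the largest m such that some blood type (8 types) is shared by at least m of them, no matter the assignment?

There are 8 possible values for blood type (8 types). With 23 donors and 8 categories, by pigeonhole: ceiling(23/8).

Final answer: 3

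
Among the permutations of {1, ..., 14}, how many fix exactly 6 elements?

Choose which 6 elements are fixed: C(14,6) = 3003.
Derange the remaining 8 using D(j) = (j-1)(D(j-1) + D(j-2)), D(0)=1, D(1)=0: D(2)=1, D(3)=2, D(4)=9, D(5)=44, D(6)=265, D(7)=1854, D(8)=14833.
Total: 3003 x 14833.

Final answer: C(14,6) D(8) = 44543499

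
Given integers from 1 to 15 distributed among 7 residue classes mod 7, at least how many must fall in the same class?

By pigeonhole with 15 objects and 7 categories: ceiling(15/7).

Final answer: 3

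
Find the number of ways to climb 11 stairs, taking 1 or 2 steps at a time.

Condition on the final move: it is a 1-step (f(n-1) ways to get there) or a 2-step (f(n-2) ways), so f(n) = f(n-1) + f(n-2), with f(1)=1, f(2)=2.
Iterating the recurrence: f(1)=1, f(2)=2, f(3)=3, f(4)=5, f(5)=8, f(6)=13, f(7)=21, f(8)=34, f(9)=55, f(10)=89, f(11)=144.

Final answer: 144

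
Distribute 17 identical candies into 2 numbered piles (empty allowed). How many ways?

Stars and bars: C(n+k-1, k-1) = C(18,1).

Final answer: C(18,1) = 18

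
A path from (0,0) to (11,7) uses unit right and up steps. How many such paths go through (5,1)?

Paths (0,0)->(5,1): C(6,1) = 6.
Paths (5,1)->(11,7): C(12,6) = 924.
By multiplication principle: 6 x 924.

Final answer: 5544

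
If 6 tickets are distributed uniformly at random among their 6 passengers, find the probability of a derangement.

Derangements satisfy D(n) = (n-1)(D(n-1) + D(n-2)), starting from D(0)=1, D(1)=0.
Building up: D(2)=1, D(3)=2, D(4)=9, D(5)=44, D(6)=265.
Total arrangements: 6! = 720.
Probability = D(6)/6! = 53/144.

Final answer: D(6)/6! = 265/720 = 0.368056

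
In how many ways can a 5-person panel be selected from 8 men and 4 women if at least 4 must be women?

Sum over valid woman counts:
C(4,4)C(8,1).

Final answer: 8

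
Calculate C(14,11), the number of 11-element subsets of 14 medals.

C(14,11) = 14!/(11! x 3!).

Final answer: \binom{14}{11} = 364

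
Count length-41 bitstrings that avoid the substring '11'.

Classify by the final bit: ...0 gives a(n-1) strings, ...01 gives a(n-2) strings. Thus a(n) = a(n-1) + a(n-2) with a(1)=2, a(2)=3.
Computing successive values: a(1)=2, a(2)=3, a(3)=5, a(4)=8, a(5)=13, a(6)=21, a(7)=34, a(8)=55, a(9)=89, a(10)=144, a(11)=233, a(12)=377, a(13)=610, a(14)=987, a(15)=1597, a(16)=2584, a(17)=4181, a(18)=6765, a(19)=10946, a(20)=17711, a(21)=28657, a(22)=46368, a(23)=75025, a(24)=121393, a(25)=196418, a(26)=317811, a(27)=514229, a(28)=832040, a(29)=1346269, a(30)=2178309, a(31)=3524578, a(32)=5702887, a(33)=9227465, a(34)=14930352, a(35)=24157817, a(36)=39088169, a(37)=63245986, a(38)=102334155, a(39)=165580141, a(40)=267914296, a(41)=433494437.

Final answer: 433494437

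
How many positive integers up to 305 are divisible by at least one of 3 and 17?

Multiples of 3: 101. Multiples of 17: 17. Of both (lcm=51): 5.
By inclusion-exclusion: 101 + 17 - 5.

Final answer: 113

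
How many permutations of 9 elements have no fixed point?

Derangements satisfy D(n) = (n-1)(D(n-1) + D(n-2)), starting from D(0)=1, D(1)=0.
Building up: D(2)=1, D(3)=2, D(4)=9, D(5)=44, D(6)=265, D(7)=1854, D(8)=14833.
D(9) = 8 x (D(8) + D(7)) = 8 x (14833 + 1854).

Final answer: D(9) = 133496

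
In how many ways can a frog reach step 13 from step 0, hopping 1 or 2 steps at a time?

Let f(n) be the number of climbs. Removing the last move (1 or 2 steps) gives f(n) = f(n-1) + f(n-2); base cases f(1)=1, f(2)=2.
Building up term by term: f(1)=1, f(2)=2, f(3)=3, f(4)=5, f(5)=8, f(6)=13, f(7)=21, f(8)=34, f(9)=55, f(10)=89, f(11)=144, f(12)=233, f(13)=377.

Final answer: 377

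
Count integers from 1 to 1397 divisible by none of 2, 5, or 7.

|div by 2|=698, |div by 5|=279, |div by 7|=199.
|div by 2&5|=139, |div by 2&7|=99, |div by 5&7|=39, |div by all|=19.
By inclusion-exclusion, divisible by at least one: 698+279+199-139-99-39+19 = 918.
Not divisible by any: 1397 - 918.

Final answer: 479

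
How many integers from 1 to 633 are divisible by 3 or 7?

Multiples of 3: 211. Multiples of 7: 90. Of both (lcm=21): 30.
By inclusion-exclusion: 211 + 90 - 30.

Final answer: 271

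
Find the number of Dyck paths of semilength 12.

Total monotonic paths to (12,12): C(24,12) = 2704156.
A path is bad iff it touches y = x + 1; reflecting its initial segment maps bad paths bijectively onto all paths to (11,13), of which there are C(24,13) = 2496144.
Valid Dyck paths: 2704156 - 2496144.
(Equivalently, C_{12} = C(24,12)/13 = 2704156/13.)

Final answer: C_{12} = 208012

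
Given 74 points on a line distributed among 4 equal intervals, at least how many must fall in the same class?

By pigeonhole with 74 objects and 4 categories: ceiling(74/4).

Final answer: 19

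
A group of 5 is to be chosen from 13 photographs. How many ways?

C(13,5) = 13!/(5! x 8!).

Final answer: \binom{13}{5} = 1287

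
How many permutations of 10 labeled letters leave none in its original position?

D(n) = (n-1)(D(n-1) + D(n-2)), D(0)=1, D(1)=0.
D(2) = 1 x (0 + 1) = 1
D(3) = 2 x (1 + 0) = 2
D(4) = 3 x (2 + 1) = 9
D(5) = 4 x (9 + 2) = 44
D(6) = 5 x (44 + 9) = 265
D(7) = 6 x (265 + 44) = 1854
D(8) = 7 x (1854 + 265) = 14833
D(9) = 8 x (14833 + 1854) = 133496
D(10) = 9 x (D(9) + D(8)) = 9 x (133496 + 14833)

Final answer: D(10) = 1334961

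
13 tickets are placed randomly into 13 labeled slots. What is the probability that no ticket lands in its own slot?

Use the recurrence D(n) = (n-1)(D(n-1) + D(n-2)) with D(0)=1, D(1)=0.
Building up: D(2)=1, D(3)=2, D(4)=9, D(5)=44, D(6)=265, D(7)=1854, D(8)=14833, D(9)=133496, D(10)=1334961, D(11)=14684570, D(12)=176214841, D(13)=2290792932.
Total arrangements: 13! = 6227020800.
Probability = D(13)/13! = 63633137/172972800.

Final answer: D(13)/13! = 2290792932/6227020800 = 0.367879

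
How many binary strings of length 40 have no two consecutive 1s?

Classify by the final bit: ...0 gives a(n-1) strings, ...01 gives a(n-2) strings. Thus a(n) = a(n-1) + a(n-2) with a(1)=2, a(2)=3.
Iterating the recurrence: a(1)=2, a(2)=3, a(3)=5, a(4)=8, a(5)=13, a(6)=21, a(7)=34, a(8)=55, a(9)=89, a(10)=144, a(11)=233, a(12)=377, a(13)=610, a(14)=987, a(15)=1597, a(16)=2584, a(17)=4181, a(18)=6765, a(19)=10946, a(20)=17711, a(21)=28657, a(22)=46368, a(23)=75025, a(24)=121393, a(25)=196418, a(26)=317811, a(27)=514229, a(28)=832040, a(29)=1346269, a(30)=2178309, a(31)=3524578, a(32)=5702887, a(33)=9227465, a(34)=14930352, a(35)=24157817, a(36)=39088169, a(37)=63245986, a(38)=102334155, a(39)=165580141, a(40)=267914296.

Final answer: 267914296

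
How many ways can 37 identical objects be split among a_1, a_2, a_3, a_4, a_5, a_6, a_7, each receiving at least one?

Substitute a'_i = a_i - 1 (so a'_i >= 0). Then sum a'_i = 37 - 7 = 30.
Stars and bars: C(30+7-1, 7-1) = C(36,6).

Final answer: C(36,6) = 1947792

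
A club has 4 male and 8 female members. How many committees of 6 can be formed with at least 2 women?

Sum over valid woman counts:
C(8,2)C(4,4) = 28
C(8,3)C(4,3) = 224
C(8,4)C(4,2) = 420
C(8,5)C(4,1) = 224
C(8,6)C(4,0) = 28
Total: 28 + 224 + 420 + 224 + 28.

Final answer: 924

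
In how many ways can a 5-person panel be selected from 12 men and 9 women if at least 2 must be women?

Sum over valid woman counts:
C(9,2)C(12,3) = 7920
C(9,3)C(12,2) = 5544
C(9,4)C(12,1) = 1512
C(9,5)C(12,0) = 126
Total: 7920 + 5544 + 1512 + 126.

Final answer: 15102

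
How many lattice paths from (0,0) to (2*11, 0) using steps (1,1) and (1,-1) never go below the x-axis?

Total monotonic paths to (11,11): C(22,11) = 705432.
By the reflection principle, paths that go above the diagonal number C(22,12) = 646646.
Valid Dyck paths: 705432 - 646646.
(This is the Catalan number C_{11}.)

Final answer: C_{11} = 58786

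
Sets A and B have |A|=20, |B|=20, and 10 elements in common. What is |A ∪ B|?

|A union B| = |A| + |B| - |A intersect B| = 20 + 20 - 10.

Final answer: 30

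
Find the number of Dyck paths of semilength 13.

Total monotonic paths to (13,13): C(26,13) = 10400600.
A path is bad iff it touches y = x + 1; reflecting its initial segment maps bad paths bijectively onto all paths to (12,14), of which there are C(26,14) = 9657700.
Valid Dyck paths: 10400600 - 9657700.
(This is the Catalan number C_{13}.)

Final answer: C_{13} = 742900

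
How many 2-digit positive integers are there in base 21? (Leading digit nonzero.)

In base 21, the leading digit has 20 choices (1..20); each of the remaining 1 digits has 21 choices.
Total: 20 x 21^1.

Final answer: 420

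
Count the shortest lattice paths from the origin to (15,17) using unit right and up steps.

Each path has 15 right steps and 17 up steps in some order (32 steps total).
Choose which 17 of the 32 steps are up: C(32,17).

Final answer: C(32,17) = 565722720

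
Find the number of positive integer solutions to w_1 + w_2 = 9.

Substitute w'_i = w_i - 1 (so w'_i >= 0). Then sum w'_i = 9 - 2 = 7.
Stars and bars: C(7+2-1, 2-1) = C(8,1).

Final answer: C(8,1) = 8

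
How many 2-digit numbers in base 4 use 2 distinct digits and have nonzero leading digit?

The leading digit has 3 choices (anything but zero); the next has 3 (anything but the first), then 2, and so on, one fewer each time.
Total: 3 x 3.

Final answer: 9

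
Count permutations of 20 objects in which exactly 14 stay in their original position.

Choose which 14 elements are fixed: C(20,14) = 38760.
Derange the remaining 6 using D(j) = (j-1)(D(j-1) + D(j-2)), D(0)=1, D(1)=0: D(2)=1, D(3)=2, D(4)=9, D(5)=44, D(6)=265.
Total: 38760 x 265.

Final answer: C(20,14) D(6) = 10271400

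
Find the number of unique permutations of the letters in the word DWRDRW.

Letters (D:2, R:2, W:2). Total letters: 6.
Permutations = 6!/(2! x 2! x 2!).

Final answer: 90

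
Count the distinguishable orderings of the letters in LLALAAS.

Letters (A:3, L:3, S:1). Total letters: 7.
Permutations = 7!/(3! x 3!).

Final answer: 140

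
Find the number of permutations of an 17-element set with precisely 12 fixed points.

Choose which 12 elements are fixed: C(17,12) = 6188.
Derange the remaining 5 using D(j) = (j-1)(D(j-1) + D(j-2)), D(0)=1, D(1)=0: D(2)=1, D(3)=2, D(4)=9, D(5)=44.
Total: 6188 x 44.

Final answer: C(17,12) D(5) = 272272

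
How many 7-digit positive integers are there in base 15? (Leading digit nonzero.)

Leading digit: 14 options (nonzero). Other 6 digit(s): 15 options each.
Total: 14 x 15^6.

Final answer: 159468750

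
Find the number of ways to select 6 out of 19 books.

C(19,6) = 19!/(6! x (19-6)!).

Final answer: C(19,6) = 27132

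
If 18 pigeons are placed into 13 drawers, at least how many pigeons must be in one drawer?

By the pigeonhole principle: ceiling(18/13).

Final answer: 2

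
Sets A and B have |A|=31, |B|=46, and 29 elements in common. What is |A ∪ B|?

|A union B| = |A| + |B| - |A intersect B| = 31 + 46 - 29.

Final answer: 48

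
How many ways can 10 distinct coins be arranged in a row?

The number of ways to arrange 10 distinct objects is 10!.

Final answer: 10! = 3628800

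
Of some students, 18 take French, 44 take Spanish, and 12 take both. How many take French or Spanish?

|A union B| = |A| + |B| - |A intersect B| = 18 + 44 - 12.

Final answer: 50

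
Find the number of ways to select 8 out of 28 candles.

C(28,8) = 28!/(8! x 20!).

Final answer: \binom{28}{8} = 3108105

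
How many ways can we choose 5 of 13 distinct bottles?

C(13,5) = 13!/(5! x 8!).

Final answer: \binom{13}{5} = 1287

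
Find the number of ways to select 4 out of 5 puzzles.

C(5,4) = 5!/(4! x (5-4)!).

Final answer: C(5,4) = 5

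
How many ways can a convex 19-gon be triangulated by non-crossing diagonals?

The structures are counted by the Catalan number C_n. Here n = 19 - 2 = 17.
Using C_0 = 1 and C_(k+1) = C_k x 2(2k+1)/(k+2), build up term by term: C_1=1, C_2=2, C_3=5, C_4=14, C_5=42, C_6=132, C_7=429, C_8=1430, C_9=4862, C_10=16796, C_11=58786, C_12=208012, C_13=742900, C_14=2674440, C_15=9694845, C_16=35357670, C_17=129644790.

Final answer: C_{17} = 129644790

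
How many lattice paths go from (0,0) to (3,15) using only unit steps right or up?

Each path has 3 right steps and 15 up steps in some order (18 steps total).
Choose which 15 of the 18 steps are up: C(18,15).

Final answer: C(18,15) = 816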